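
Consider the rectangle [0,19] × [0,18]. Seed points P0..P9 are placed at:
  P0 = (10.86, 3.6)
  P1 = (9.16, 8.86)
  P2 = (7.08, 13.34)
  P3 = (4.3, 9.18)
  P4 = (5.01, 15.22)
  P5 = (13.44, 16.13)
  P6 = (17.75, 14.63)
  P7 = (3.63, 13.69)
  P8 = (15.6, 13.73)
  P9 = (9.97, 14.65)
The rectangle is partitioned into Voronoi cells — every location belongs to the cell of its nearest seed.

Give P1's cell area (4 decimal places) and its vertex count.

1. box [0,19]×[0,18]: [(0, 0) (19, 0) (19, 18) (0, 18)]
2. ⊥bis P1·P0 via (10.01,6.23): [(0, 2.9948) (19, 9.1355) (19, 18) (0, 18)]  |A|=226.7617
3. ⊥bis P1·P2 via (8.12,11.1): [(0, 7.33) (0, 2.9948) (19, 9.1355) (19, 16.1514)]  |A|=107.8353
4. ⊥bis P1·P3 via (6.73,9.02): [(6.8274, 10.4999) (6.471, 5.0862) (19, 9.1355) (19, 16.1514)]  |A|=75.8931
5. ⊥bis P1·P4 via (7.085,12.04): [(6.8274, 10.4999) (6.471, 5.0862) (19, 9.1355) (19, 16.1514)]  |A|=75.8931
6. ⊥bis P1·P5 via (11.3,12.495): [(11.2227, 12.5405) (6.8274, 10.4999) (6.471, 5.0862) (17.713, 8.7196)]  |A|=44.8019
7. ⊥bis P1·P6 via (13.455,11.745): [(14.0313, 10.887) (11.2227, 12.5405) (6.8274, 10.4999) (6.471, 5.0862) (15.8842, 8.1285)]  |A|=41.732
8. ⊥bis P1·P7 via (6.395,11.275): [(14.0313, 10.887) (11.2227, 12.5405) (6.8274, 10.4999) (6.471, 5.0862) (15.8842, 8.1285)]  |A|=41.732
9. ⊥bis P1·P8 via (12.38,11.295): [(11.611, 12.3119) (11.2227, 12.5405) (6.8274, 10.4999) (6.471, 5.0862) (14.9925, 7.8403)]  |A|=37.2328
10. ⊥bis P1·P9 via (9.565,11.755): [(12.324, 11.369) (9.5387, 11.7587) (6.8274, 10.4999) (6.471, 5.0862) (14.9925, 7.8403)]  |A|=35.7143
11. canonical 5-gon: [(12.324, 11.369) (9.5387, 11.7587) (6.8274, 10.4999) (6.471, 5.0862) (14.9925, 7.8403)]
12. shoelace: 35.7143

Area of P1's cell: 35.7143 (5 vertices)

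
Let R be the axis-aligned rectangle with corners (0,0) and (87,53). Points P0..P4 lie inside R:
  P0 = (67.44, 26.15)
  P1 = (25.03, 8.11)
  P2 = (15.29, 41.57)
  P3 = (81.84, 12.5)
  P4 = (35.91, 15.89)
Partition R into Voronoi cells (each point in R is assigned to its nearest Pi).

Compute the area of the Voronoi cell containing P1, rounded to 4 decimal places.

Area of P1's cell: 690.4140

1. box [0,87]×[0,53]: [(0, 0) (87, 0) (87, 53) (0, 53)]
2. ⊥bis P1·P0 via (46.235,17.13): [(0, 0) (53.5216, 0) (30.9769, 53) (0, 53)]  |A|=2239.2113
3. ⊥bis P1·P2 via (20.16,24.84): [(0, 18.9715) (0, 0) (53.5216, 0) (40.4438, 30.7445)]  |A|=1206.3878
4. ⊥bis P1·P3 via (53.435,10.305): [(0, 18.9715) (0, 0) (53.5216, 0) (40.4438, 30.7445)]  |A|=1206.3878
5. ⊥bis P1·P4 via (30.47,12): [(21.094, 25.1119) (0, 18.9715) (0, 0) (39.0509, 0)]  |A|=690.414
6. canonical 4-gon: [(21.094, 25.1119) (0, 18.9715) (0, 0) (39.0509, 0)]
7. shoelace: 690.414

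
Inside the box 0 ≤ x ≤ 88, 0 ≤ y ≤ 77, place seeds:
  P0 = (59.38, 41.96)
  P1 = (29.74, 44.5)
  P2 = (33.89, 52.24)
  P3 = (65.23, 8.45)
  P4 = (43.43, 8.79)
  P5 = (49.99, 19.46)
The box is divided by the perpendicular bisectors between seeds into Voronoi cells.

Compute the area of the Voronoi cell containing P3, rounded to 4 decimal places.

Area of P3's cell: 815.6171

1. box [0,88]×[0,77]: [(0, 0) (88, 0) (88, 77) (0, 77)]
2. ⊥bis P3·P0 via (62.305,25.205): [(0, 14.3281) (0, 0) (88, 0) (88, 29.6907)]  |A|=1936.828
3. ⊥bis P3·P1 via (47.485,26.475): [(42.7224, 21.7864) (20.5922, 0) (88, 0) (88, 29.6907)]  |A|=1406.4471
4. ⊥bis P3·P2 via (49.56,30.345): [(42.7224, 21.7864) (20.5922, 0) (88, 0) (88, 29.6907)]  |A|=1406.4471
5. ⊥bis P3·P4 via (54.33,8.62): [(54.5676, 23.8542) (54.1956, 0) (88, 0) (88, 29.6907)]  |A|=899.5054
6. ⊥bis P3·P5 via (57.61,13.955): [(66.2328, 25.8907) (54.3427, 9.4324) (54.1956, 0) (88, 0) (88, 29.6907)]  |A|=815.6171
7. canonical 5-gon: [(66.2328, 25.8907) (54.3427, 9.4324) (54.1956, 0) (88, 0) (88, 29.6907)]
8. shoelace: 815.6171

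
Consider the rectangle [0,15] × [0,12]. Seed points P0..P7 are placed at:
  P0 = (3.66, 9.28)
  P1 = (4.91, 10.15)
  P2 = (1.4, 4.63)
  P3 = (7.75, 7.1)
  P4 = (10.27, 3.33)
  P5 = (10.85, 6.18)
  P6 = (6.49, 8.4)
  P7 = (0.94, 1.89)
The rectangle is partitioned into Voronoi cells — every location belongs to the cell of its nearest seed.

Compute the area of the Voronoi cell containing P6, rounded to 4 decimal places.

1. box [0,15]×[0,12]: [(0, 0) (15, 0) (15, 12) (0, 12)]
2. ⊥bis P6·P0 via (5.075,8.84): [(2.3262, 0) (15, 0) (15, 12) (6.0576, 12)]  |A|=129.6973
3. ⊥bis P6·P1 via (5.7,9.275): [(5.0191, 8.6602) (2.3262, 0) (15, 0) (15, 12) (8.7182, 12)]  |A|=125.2545
4. ⊥bis P6·P2 via (3.945,6.515): [(5.0191, 8.6602) (4.2317, 6.1279) (8.7705, 0) (15, 0) (15, 12) (8.7182, 12)]  |A|=105.5094
5. ⊥bis P6·P3 via (7.12,7.75): [(5.0191, 8.6602) (4.2317, 6.1279) (4.7393, 5.4426) (11.5049, 12) (8.7182, 12)]  |A|=15.5335
6. ⊥bis P6·P4 via (8.38,5.865): [(5.0191, 8.6602) (4.2317, 6.1279) (4.7393, 5.4426) (11.5049, 12) (8.7182, 12)]  |A|=15.5335
7. ⊥bis P6·P5 via (8.67,7.29): [(5.0191, 8.6602) (4.2317, 6.1279) (4.7393, 5.4426) (10.6427, 11.1643) (11.0682, 12) (8.7182, 12)]  |A|=15.351
8. ⊥bis P6·P7 via (3.715,5.145): [(5.0191, 8.6602) (4.2317, 6.1279) (4.7393, 5.4426) (10.6427, 11.1643) (11.0682, 12) (8.7182, 12)]  |A|=15.351
9. canonical 6-gon: [(5.0191, 8.6602) (4.2317, 6.1279) (4.7393, 5.4426) (10.6427, 11.1643) (11.0682, 12) (8.7182, 12)]
10. shoelace: 15.351

Area of P6's cell: 15.3510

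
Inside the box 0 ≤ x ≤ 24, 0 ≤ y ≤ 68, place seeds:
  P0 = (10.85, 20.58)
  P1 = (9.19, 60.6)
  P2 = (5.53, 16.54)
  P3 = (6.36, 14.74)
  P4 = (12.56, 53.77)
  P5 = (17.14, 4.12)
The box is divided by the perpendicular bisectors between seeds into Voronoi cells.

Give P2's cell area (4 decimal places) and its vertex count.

Area of P2's cell: 76.0643 (3 vertices)

1. box [0,24]×[0,68]: [(0, 0) (24, 0) (24, 68) (0, 68)]
2. ⊥bis P2·P0 via (8.19,18.56): [(0, 29.3449) (0, 0) (22.2844, 0)]  |A|=326.9667
3. ⊥bis P2·P1 via (7.36,38.57): [(0, 29.3449) (0, 0) (22.2844, 0)]  |A|=326.9667
4. ⊥bis P2·P3 via (5.945,15.64): [(9.2501, 17.164) (0, 29.3449) (0, 12.8987)]  |A|=76.0643
5. ⊥bis P2·P4 via (9.045,35.155): [(9.2501, 17.164) (0, 29.3449) (0, 12.8987)]  |A|=76.0643
6. ⊥bis P2·P5 via (11.335,10.33): [(9.2501, 17.164) (0, 29.3449) (0, 12.8987)]  |A|=76.0643
7. canonical 3-gon: [(9.2501, 17.164) (0, 29.3449) (0, 12.8987)]
8. shoelace: 76.0643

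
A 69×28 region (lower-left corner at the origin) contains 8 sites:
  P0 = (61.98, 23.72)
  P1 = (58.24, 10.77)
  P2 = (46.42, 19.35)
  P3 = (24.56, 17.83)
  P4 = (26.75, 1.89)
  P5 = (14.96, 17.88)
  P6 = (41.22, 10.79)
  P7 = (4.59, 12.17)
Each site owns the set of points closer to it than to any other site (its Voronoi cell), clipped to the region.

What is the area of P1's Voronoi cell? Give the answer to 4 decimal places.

Area of P1's cell: 313.4765

1. box [0,69]×[0,28]: [(0, 0) (69, 0) (69, 28) (0, 28)]
2. ⊥bis P1·P0 via (60.11,17.245): [(0, 0) (69, 0) (69, 14.6775) (22.8701, 28) (0, 28)]  |A|=1624.7181
3. ⊥bis P1·P2 via (52.33,15.06): [(41.3981, 0) (69, 0) (69, 14.6775) (54.9895, 18.7238)]  |A|=361.2259
4. ⊥bis P1·P3 via (41.4,14.3): [(41.3981, 0) (69, 0) (69, 14.6775) (54.9895, 18.7238)]  |A|=361.2259
5. ⊥bis P1·P4 via (42.495,6.33): [(43.4737, 2.8594) (44.28, 0) (69, 0) (69, 14.6775) (54.9895, 18.7238)]  |A|=357.1057
6. ⊥bis P1·P5 via (36.6,14.325): [(43.4737, 2.8594) (44.28, 0) (69, 0) (69, 14.6775) (54.9895, 18.7238)]  |A|=357.1057
7. ⊥bis P1·P6 via (49.73,10.78): [(49.7308, 11.4793) (49.7173, 0) (69, 0) (69, 14.6775) (54.9895, 18.7238)]  |A|=313.4765
8. ⊥bis P1·P7 via (31.415,11.47): [(49.7308, 11.4793) (49.7173, 0) (69, 0) (69, 14.6775) (54.9895, 18.7238)]  |A|=313.4765
9. canonical 5-gon: [(49.7308, 11.4793) (49.7173, 0) (69, 0) (69, 14.6775) (54.9895, 18.7238)]
10. shoelace: 313.4765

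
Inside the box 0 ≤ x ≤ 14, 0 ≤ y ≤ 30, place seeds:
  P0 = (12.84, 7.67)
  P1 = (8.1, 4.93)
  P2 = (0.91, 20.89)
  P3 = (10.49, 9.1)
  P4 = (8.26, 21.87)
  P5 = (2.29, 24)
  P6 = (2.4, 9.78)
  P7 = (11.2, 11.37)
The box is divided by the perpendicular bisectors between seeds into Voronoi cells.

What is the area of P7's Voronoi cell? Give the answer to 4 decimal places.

1. box [0,14]×[0,30]: [(0, 0) (14, 0) (14, 30) (0, 30)]
2. ⊥bis P7·P0 via (12.02,9.52): [(0, 4.1922) (14, 10.3976) (14, 30) (0, 30)]  |A|=317.8711
3. ⊥bis P7·P1 via (9.65,8.15): [(0, 12.7952) (9.3044, 8.3163) (14, 10.3976) (14, 30) (0, 30)]  |A|=277.8483
4. ⊥bis P7·P2 via (6.055,16.13): [(2.0547, 11.8061) (9.3044, 8.3163) (14, 10.3976) (14, 24.7176)]  |A|=101.266
5. ⊥bis P7·P3 via (10.845,10.235): [(2.9001, 12.72) (12.4796, 9.7237) (14, 10.3976) (14, 24.7176)]  |A|=84.9805
6. ⊥bis P7·P4 via (9.73,16.62): [(5.382, 15.4026) (2.9001, 12.72) (12.4796, 9.7237) (14, 10.3976) (14, 17.8156)]  |A|=55.2397
7. ⊥bis P7·P5 via (6.745,17.685): [(5.382, 15.4026) (2.9001, 12.72) (12.4796, 9.7237) (14, 10.3976) (14, 17.8156)]  |A|=55.2397
8. ⊥bis P7·P6 via (6.8,10.575): [(5.9015, 15.548) (6.6228, 11.5556) (12.4796, 9.7237) (14, 10.3976) (14, 17.8156)]  |A|=47.7121
9. canonical 5-gon: [(5.9015, 15.548) (6.6228, 11.5556) (12.4796, 9.7237) (14, 10.3976) (14, 17.8156)]
10. shoelace: 47.7121

Area of P7's cell: 47.7121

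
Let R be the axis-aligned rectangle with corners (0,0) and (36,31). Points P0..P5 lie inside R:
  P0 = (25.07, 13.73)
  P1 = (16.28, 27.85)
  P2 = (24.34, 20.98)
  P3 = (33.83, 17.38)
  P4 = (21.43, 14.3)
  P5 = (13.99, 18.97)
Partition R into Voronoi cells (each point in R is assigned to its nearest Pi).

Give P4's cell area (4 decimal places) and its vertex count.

Area of P4's cell: 173.2610 (4 vertices)

1. box [0,36]×[0,31]: [(0, 0) (36, 0) (36, 31) (0, 31)]
2. ⊥bis P4·P0 via (23.25,14.015): [(0, 0) (21.0553, 0) (25.9097, 31) (0, 31)]  |A|=727.9588
3. ⊥bis P4·P1 via (18.855,21.075): [(0, 13.9087) (0, 0) (21.0553, 0) (24.7036, 23.2979)]  |A|=417.0707
4. ⊥bis P4·P2 via (22.885,17.64): [(16.7961, 20.2925) (0, 13.9087) (0, 0) (21.0553, 0) (23.7581, 17.2597)]  |A|=394.6178
5. ⊥bis P4·P3 via (27.63,15.84): [(16.7961, 20.2925) (0, 13.9087) (0, 0) (21.0553, 0) (23.7581, 17.2597)]  |A|=394.6178
6. ⊥bis P4·P5 via (17.71,16.635): [(19.3166, 19.1945) (7.2684, 0) (21.0553, 0) (23.7581, 17.2597)]  |A|=173.261
7. canonical 4-gon: [(19.3166, 19.1945) (7.2684, 0) (21.0553, 0) (23.7581, 17.2597)]
8. shoelace: 173.261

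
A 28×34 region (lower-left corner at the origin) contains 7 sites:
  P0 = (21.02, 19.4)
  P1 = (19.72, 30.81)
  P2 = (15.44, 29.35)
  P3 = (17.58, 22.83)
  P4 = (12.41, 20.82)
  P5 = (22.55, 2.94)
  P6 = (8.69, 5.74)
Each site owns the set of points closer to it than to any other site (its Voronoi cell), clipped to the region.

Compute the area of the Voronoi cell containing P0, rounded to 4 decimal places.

1. box [0,28]×[0,34]: [(0, 0) (28, 0) (28, 34) (0, 34)]
2. ⊥bis P0·P1 via (20.37,25.105): [(0, 22.7841) (0, 0) (28, 0) (28, 25.9743)]  |A|=682.6185
3. ⊥bis P0·P2 via (18.23,24.375): [(19.318, 24.9851) (0, 14.1515) (0, 0) (28, 0) (28, 25.9743)]  |A|=599.2364
4. ⊥bis P0·P3 via (19.3,21.115): [(23.6512, 25.4788) (0, 1.7587) (0, 0) (28, 0) (28, 25.9743)]  |A|=433.9809
5. ⊥bis P0·P4 via (16.715,20.11): [(23.6512, 25.4788) (16.4013, 18.2078) (13.3984, 0) (28, 0) (28, 25.9743)]  |A|=297.5806
6. ⊥bis P0·P5 via (21.785,11.17): [(23.6512, 25.4788) (16.4013, 18.2078) (15.1387, 10.5522) (28, 11.7477) (28, 25.9743)]  |A|=144.9954
7. ⊥bis P0·P6 via (14.855,12.57): [(23.6512, 25.4788) (16.4013, 18.2078) (15.3916, 12.0857) (16.9082, 10.7167) (28, 11.7477) (28, 25.9743)]  |A|=143.6595
8. canonical 6-gon: [(23.6512, 25.4788) (16.4013, 18.2078) (15.3916, 12.0857) (16.9082, 10.7167) (28, 11.7477) (28, 25.9743)]
9. shoelace: 143.6595

Area of P0's cell: 143.6595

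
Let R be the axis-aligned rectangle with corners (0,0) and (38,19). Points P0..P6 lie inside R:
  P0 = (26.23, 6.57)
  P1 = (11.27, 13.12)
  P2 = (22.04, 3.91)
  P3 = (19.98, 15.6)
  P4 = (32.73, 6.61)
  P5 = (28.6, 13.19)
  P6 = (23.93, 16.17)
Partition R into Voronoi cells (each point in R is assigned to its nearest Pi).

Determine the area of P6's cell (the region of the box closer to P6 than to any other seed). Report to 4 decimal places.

1. box [0,38]×[0,19]: [(0, 0) (38, 0) (38, 19) (0, 19)]
2. ⊥bis P6·P0 via (25.08,11.37): [(0, 5.3613) (38, 14.4654) (38, 19) (0, 19)]  |A|=345.2933
3. ⊥bis P6·P1 via (17.6,14.645): [(18.7541, 9.8544) (38, 14.4654) (38, 19) (16.5508, 19)]  |A|=141.7186
4. ⊥bis P6·P2 via (22.985,10.04): [(18.5445, 10.7245) (20.8819, 10.3642) (38, 14.4654) (38, 19) (16.5508, 19)]  |A|=140.7394
5. ⊥bis P6·P3 via (21.955,15.885): [(22.6892, 10.7972) (38, 14.4654) (38, 19) (21.5055, 19)]  |A|=102.3646
6. ⊥bis P6·P4 via (28.33,11.39): [(22.6892, 10.7972) (29.4442, 12.4156) (36.5972, 19) (21.5055, 19)]  |A|=78.3478
7. ⊥bis P6·P5 via (26.265,14.68): [(22.6892, 10.7972) (23.9855, 11.1078) (29.0217, 19) (21.5055, 19)]  |A|=35.1602
8. canonical 4-gon: [(22.6892, 10.7972) (23.9855, 11.1078) (29.0217, 19) (21.5055, 19)]
9. shoelace: 35.1602

Area of P6's cell: 35.1602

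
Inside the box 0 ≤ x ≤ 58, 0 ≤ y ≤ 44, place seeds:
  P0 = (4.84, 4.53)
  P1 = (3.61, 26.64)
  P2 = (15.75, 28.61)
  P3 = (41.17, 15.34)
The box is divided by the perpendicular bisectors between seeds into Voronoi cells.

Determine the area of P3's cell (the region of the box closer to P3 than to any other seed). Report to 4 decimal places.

1. box [0,58]×[0,44]: [(0, 0) (58, 0) (58, 44) (0, 44)]
2. ⊥bis P3·P0 via (23.005,9.935): [(25.9612, 0) (58, 0) (58, 44) (12.869, 44)]  |A|=1697.7375
3. ⊥bis P3·P1 via (22.39,20.99): [(21.0454, 16.5207) (25.9612, 0) (58, 0) (58, 44) (29.3126, 44)]  |A|=1471.8078
4. ⊥bis P3·P2 via (28.46,21.975): [(22.7036, 10.948) (25.9612, 0) (58, 0) (58, 44) (39.9577, 44)]  |A|=1250.0688
5. canonical 5-gon: [(22.7036, 10.948) (25.9612, 0) (58, 0) (58, 44) (39.9577, 44)]
6. shoelace: 1250.0688

Area of P3's cell: 1250.0688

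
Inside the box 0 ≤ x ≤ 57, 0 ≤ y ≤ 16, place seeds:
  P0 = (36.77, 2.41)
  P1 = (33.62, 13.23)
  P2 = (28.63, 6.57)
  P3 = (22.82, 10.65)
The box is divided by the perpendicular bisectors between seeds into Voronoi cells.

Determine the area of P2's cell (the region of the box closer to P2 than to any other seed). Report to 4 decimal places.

1. box [0,57]×[0,16]: [(0, 0) (57, 0) (57, 16) (0, 16)]
2. ⊥bis P2·P0 via (32.7,4.49): [(0, 0) (30.4054, 0) (38.5823, 16) (0, 16)]  |A|=551.9009
3. ⊥bis P2·P1 via (31.125,9.9): [(0, 0) (30.4054, 0) (34.2632, 7.5487) (22.9835, 16) (0, 16)]  |A|=485.9863
4. ⊥bis P2·P3 via (25.725,8.61): [(19.6787, 0) (30.4054, 0) (34.2632, 7.5487) (28.1803, 12.1063)]  |A|=96.6804
5. canonical 4-gon: [(19.6787, 0) (30.4054, 0) (34.2632, 7.5487) (28.1803, 12.1063)]
6. shoelace: 96.6804

Area of P2's cell: 96.6804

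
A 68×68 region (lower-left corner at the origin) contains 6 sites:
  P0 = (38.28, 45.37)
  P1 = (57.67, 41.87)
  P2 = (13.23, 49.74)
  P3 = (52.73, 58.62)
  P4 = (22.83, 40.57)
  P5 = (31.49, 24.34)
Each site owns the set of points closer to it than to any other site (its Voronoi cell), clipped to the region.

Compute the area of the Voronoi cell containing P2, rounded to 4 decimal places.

1. box [0,68]×[0,68]: [(0, 0) (68, 0) (68, 68) (0, 68)]
2. ⊥bis P2·P0 via (25.755,47.555): [(0, 0) (17.459, 0) (29.3217, 68) (0, 68)]  |A|=1590.5414
3. ⊥bis P2·P1 via (35.45,45.805): [(0, 0) (17.459, 0) (29.3217, 68) (0, 68)]  |A|=1590.5414
4. ⊥bis P2·P3 via (32.98,54.18): [(0, 0) (17.459, 0) (29.3217, 68) (0, 68)]  |A|=1590.5414
5. ⊥bis P2·P4 via (18.03,45.155): [(0, 26.2795) (26.9688, 54.513) (29.3217, 68) (0, 68)]  |A|=760.3067
6. ⊥bis P2·P5 via (22.36,37.04): [(0, 26.2795) (26.9688, 54.513) (29.3217, 68) (0, 68)]  |A|=760.3067
7. canonical 4-gon: [(0, 26.2795) (26.9688, 54.513) (29.3217, 68) (0, 68)]
8. shoelace: 760.3067

Area of P2's cell: 760.3067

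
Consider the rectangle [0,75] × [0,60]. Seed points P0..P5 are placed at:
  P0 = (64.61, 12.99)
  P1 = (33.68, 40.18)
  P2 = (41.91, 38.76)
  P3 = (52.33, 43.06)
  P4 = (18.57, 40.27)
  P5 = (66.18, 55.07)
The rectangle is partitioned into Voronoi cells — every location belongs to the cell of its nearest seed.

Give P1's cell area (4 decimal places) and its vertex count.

Area of P1's cell: 584.5180 (5 vertices)

1. box [0,75]×[0,60]: [(0, 0) (75, 0) (75, 60) (0, 60)]
2. ⊥bis P1·P0 via (49.145,26.585): [(0, 0) (25.7746, 0) (75, 55.9964) (75, 60) (0, 60)]  |A|=3121.7784
3. ⊥bis P1·P2 via (37.795,39.47): [(0, 0) (25.7746, 0) (32.2572, 7.3743) (41.3372, 60) (0, 60)]  |A|=2150.4521
4. ⊥bis P1·P3 via (43.005,41.62): [(0, 0) (25.7746, 0) (32.2572, 7.3743) (40.7195, 56.42) (40.1667, 60) (0, 60)]  |A|=2148.3568
5. ⊥bis P1·P4 via (26.125,40.225): [(25.8862, 0.1269) (32.2572, 7.3743) (40.7195, 56.42) (40.1667, 60) (26.2428, 60)]  |A|=584.518
6. ⊥bis P1·P5 via (49.93,47.625): [(25.8862, 0.1269) (32.2572, 7.3743) (40.7195, 56.42) (40.1667, 60) (26.2428, 60)]  |A|=584.518
7. canonical 5-gon: [(25.8862, 0.1269) (32.2572, 7.3743) (40.7195, 56.42) (40.1667, 60) (26.2428, 60)]
8. shoelace: 584.518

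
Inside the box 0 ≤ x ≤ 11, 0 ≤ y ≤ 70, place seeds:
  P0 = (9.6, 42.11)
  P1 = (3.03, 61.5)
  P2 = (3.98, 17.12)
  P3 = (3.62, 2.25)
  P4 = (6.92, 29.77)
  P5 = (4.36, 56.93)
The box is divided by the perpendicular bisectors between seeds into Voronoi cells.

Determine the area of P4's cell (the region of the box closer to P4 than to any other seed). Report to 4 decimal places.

1. box [0,11]×[0,70]: [(0, 0) (11, 0) (11, 70) (0, 70)]
2. ⊥bis P4·P0 via (8.26,35.94): [(0, 37.7339) (0, 0) (11, 0) (11, 35.3449)]  |A|=401.9336
3. ⊥bis P4·P1 via (4.975,45.635): [(0, 37.7339) (0, 0) (11, 0) (11, 35.3449)]  |A|=401.9336
4. ⊥bis P4·P2 via (5.45,23.445): [(0, 37.7339) (0, 24.7116) (11, 22.1551) (11, 35.3449)]  |A|=144.1664
5. ⊥bis P4·P3 via (5.27,16.01): [(0, 37.7339) (0, 24.7116) (11, 22.1551) (11, 35.3449)]  |A|=144.1664
6. ⊥bis P4·P5 via (5.64,43.35): [(0, 37.7339) (0, 24.7116) (11, 22.1551) (11, 35.3449)]  |A|=144.1664
7. canonical 4-gon: [(0, 37.7339) (0, 24.7116) (11, 22.1551) (11, 35.3449)]
8. shoelace: 144.1664

Area of P4's cell: 144.1664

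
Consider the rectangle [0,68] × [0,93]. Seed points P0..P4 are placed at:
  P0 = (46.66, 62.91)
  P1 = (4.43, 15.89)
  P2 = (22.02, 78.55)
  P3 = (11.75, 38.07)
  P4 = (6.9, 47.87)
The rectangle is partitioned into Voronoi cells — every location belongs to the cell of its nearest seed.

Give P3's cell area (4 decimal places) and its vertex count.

1. box [0,68]×[0,93]: [(0, 0) (68, 0) (68, 93) (0, 93)]
2. ⊥bis P3·P0 via (29.205,50.49): [(0, 91.5345) (0, 0) (65.1309, 0)]  |A|=2980.8617
3. ⊥bis P3·P1 via (8.09,26.98): [(57.5474, 10.6577) (0, 91.5345) (0, 29.6499)]  |A|=1780.6505
4. ⊥bis P3·P2 via (16.885,58.31): [(57.5474, 10.6577) (25.1289, 56.2185) (0, 62.5938) (0, 29.6499)]  |A|=1417.0255
5. ⊥bis P3·P4 via (9.325,42.97): [(57.5474, 10.6577) (27.9849, 52.2047) (0, 38.3551) (0, 29.6499)]  |A|=1036.5397
6. canonical 4-gon: [(57.5474, 10.6577) (27.9849, 52.2047) (0, 38.3551) (0, 29.6499)]
7. shoelace: 1036.5397

Area of P3's cell: 1036.5397 (4 vertices)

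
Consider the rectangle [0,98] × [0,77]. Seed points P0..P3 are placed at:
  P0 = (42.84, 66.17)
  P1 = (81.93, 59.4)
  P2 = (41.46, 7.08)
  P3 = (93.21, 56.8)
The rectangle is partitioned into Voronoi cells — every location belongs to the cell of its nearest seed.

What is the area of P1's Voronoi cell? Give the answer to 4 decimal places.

Area of P1's cell: 1256.6474

1. box [0,98]×[0,77]: [(0, 0) (98, 0) (98, 77) (0, 77)]
2. ⊥bis P1·P0 via (62.385,62.785): [(51.5113, 0) (98, 0) (98, 77) (64.8469, 77)]  |A|=3066.2109
3. ⊥bis P1·P2 via (61.695,33.24): [(57.7911, 36.2597) (98, 5.1577) (98, 77) (64.8469, 77)]  |A|=2119.6829
4. ⊥bis P1·P3 via (87.57,58.1): [(57.7911, 36.2597) (78.7917, 20.0156) (91.9264, 77) (64.8469, 77)]  |A|=1256.6474
5. canonical 4-gon: [(57.7911, 36.2597) (78.7917, 20.0156) (91.9264, 77) (64.8469, 77)]
6. shoelace: 1256.6474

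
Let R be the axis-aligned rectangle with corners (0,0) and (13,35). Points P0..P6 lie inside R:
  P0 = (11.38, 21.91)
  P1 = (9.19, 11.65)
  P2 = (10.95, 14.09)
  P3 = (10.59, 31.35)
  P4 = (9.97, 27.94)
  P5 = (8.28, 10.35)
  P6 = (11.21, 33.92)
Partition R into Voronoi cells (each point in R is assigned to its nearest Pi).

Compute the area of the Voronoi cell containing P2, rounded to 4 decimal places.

Area of P2's cell: 38.2816

1. box [0,13]×[0,35]: [(0, 0) (13, 0) (13, 35) (0, 35)]
2. ⊥bis P2·P0 via (11.165,18): [(0, 18.6139) (0, 0) (13, 0) (13, 17.8991)]  |A|=237.3347
3. ⊥bis P2·P1 via (10.07,12.87): [(2.2807, 18.4885) (13, 10.7566) (13, 17.8991)]  |A|=38.2816
4. ⊥bis P2·P3 via (10.77,22.72): [(2.2807, 18.4885) (13, 10.7566) (13, 17.8991)]  |A|=38.2816
5. ⊥bis P2·P4 via (10.46,21.015): [(2.2807, 18.4885) (13, 10.7566) (13, 17.8991)]  |A|=38.2816
6. ⊥bis P2·P5 via (9.615,12.22): [(2.2807, 18.4885) (13, 10.7566) (13, 17.8991)]  |A|=38.2816
7. ⊥bis P2·P6 via (11.08,24.005): [(2.2807, 18.4885) (13, 10.7566) (13, 17.8991)]  |A|=38.2816
8. canonical 3-gon: [(2.2807, 18.4885) (13, 10.7566) (13, 17.8991)]
9. shoelace: 38.2816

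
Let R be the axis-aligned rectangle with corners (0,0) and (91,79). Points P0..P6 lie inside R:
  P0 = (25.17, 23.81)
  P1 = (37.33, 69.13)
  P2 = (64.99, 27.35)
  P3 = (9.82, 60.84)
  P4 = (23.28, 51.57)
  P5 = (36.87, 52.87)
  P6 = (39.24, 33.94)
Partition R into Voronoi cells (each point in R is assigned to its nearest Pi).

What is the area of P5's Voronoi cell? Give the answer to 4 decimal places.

Area of P5's cell: 531.4340

1. box [0,91]×[0,79]: [(0, 0) (91, 0) (91, 79) (0, 79)]
2. ⊥bis P5·P0 via (31.02,38.34): [(0, 50.8291) (91, 14.1911) (91, 79) (0, 79)]  |A|=4230.5781
3. ⊥bis P5·P1 via (37.1,61): [(0, 62.0496) (0, 50.8291) (91, 14.1911) (91, 59.4752)]  |A|=2570.953
4. ⊥bis P5·P2 via (50.93,40.11): [(69.0677, 60.0956) (0, 62.0496) (0, 50.8291) (44.4255, 32.9428)]  |A|=1211.0048
5. ⊥bis P5·P3 via (23.345,56.855): [(69.0677, 60.0956) (24.6699, 61.3517) (19.2822, 43.0658) (44.4255, 32.9428)]  |A|=875.3929
6. ⊥bis P5·P4 via (30.075,52.22): [(69.0677, 60.0956) (29.2138, 61.2231) (31.4181, 38.1797) (44.4255, 32.9428)]  |A|=699.0614
7. ⊥bis P5·P6 via (38.055,43.405): [(55.9541, 45.6459) (69.0677, 60.0956) (29.2138, 61.2231) (31.0027, 42.5221)]  |A|=531.434
8. canonical 4-gon: [(55.9541, 45.6459) (69.0677, 60.0956) (29.2138, 61.2231) (31.0027, 42.5221)]
9. shoelace: 531.434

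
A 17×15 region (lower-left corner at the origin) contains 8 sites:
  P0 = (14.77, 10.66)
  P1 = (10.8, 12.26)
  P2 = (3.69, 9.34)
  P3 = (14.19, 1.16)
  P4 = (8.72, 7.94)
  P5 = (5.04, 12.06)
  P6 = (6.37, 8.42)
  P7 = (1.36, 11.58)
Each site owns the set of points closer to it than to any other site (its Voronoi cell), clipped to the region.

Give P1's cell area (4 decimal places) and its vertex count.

Area of P1's cell: 26.5220 (5 vertices)

1. box [0,17]×[0,15]: [(0, 0) (17, 0) (17, 15) (0, 15)]
2. ⊥bis P1·P0 via (12.785,11.46): [(0, 0) (8.1664, 0) (14.2117, 15) (0, 15)]  |A|=167.8355
3. ⊥bis P1·P2 via (7.245,10.8): [(9.9068, 4.3186) (14.2117, 15) (5.5201, 15)]  |A|=46.4193
4. ⊥bis P1·P3 via (12.495,6.71): [(9.3226, 5.7411) (10.6426, 6.1443) (14.2117, 15) (5.5201, 15)]  |A|=45.3626
5. ⊥bis P1·P4 via (9.76,10.1): [(6.9834, 11.4369) (11.8344, 9.1012) (14.2117, 15) (5.5201, 15)]  |A|=32.5682
6. ⊥bis P1·P5 via (7.92,12.16): [(7.9615, 10.966) (11.8344, 9.1012) (14.2117, 15) (7.8214, 15)]  |A|=26.5286
7. ⊥bis P1·P6 via (8.585,10.34): [(7.9581, 11.0632) (8.1004, 10.8991) (11.8344, 9.1012) (14.2117, 15) (7.8214, 15)]  |A|=26.522
8. ⊥bis P1·P7 via (6.08,11.92): [(7.9581, 11.0632) (8.1004, 10.8991) (11.8344, 9.1012) (14.2117, 15) (7.8214, 15)]  |A|=26.522
9. canonical 5-gon: [(7.9581, 11.0632) (8.1004, 10.8991) (11.8344, 9.1012) (14.2117, 15) (7.8214, 15)]
10. shoelace: 26.522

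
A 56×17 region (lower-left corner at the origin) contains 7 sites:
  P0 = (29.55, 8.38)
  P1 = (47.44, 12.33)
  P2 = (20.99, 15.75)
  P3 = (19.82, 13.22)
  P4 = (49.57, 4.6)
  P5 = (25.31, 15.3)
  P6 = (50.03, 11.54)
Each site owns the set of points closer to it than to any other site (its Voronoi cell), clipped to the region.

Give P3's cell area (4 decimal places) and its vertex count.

Area of P3's cell: 365.8976 (6 vertices)

1. box [0,56]×[0,17]: [(0, 0) (56, 0) (56, 17) (0, 17)]
2. ⊥bis P3·P0 via (24.685,10.8): [(0, 0) (19.3127, 0) (27.7691, 17) (0, 17)]  |A|=400.1955
3. ⊥bis P3·P1 via (33.63,12.775): [(0, 0) (19.3127, 0) (27.7691, 17) (0, 17)]  |A|=400.1955
4. ⊥bis P3·P2 via (20.405,14.485): [(0, 0) (19.3127, 0) (25.3748, 12.1867) (14.9666, 17) (0, 17)]  |A|=369.3845
5. ⊥bis P3·P4 via (34.695,8.91): [(0, 0) (19.3127, 0) (25.3748, 12.1867) (14.9666, 17) (0, 17)]  |A|=369.3845
6. ⊥bis P3·P5 via (22.565,14.26): [(0, 0) (19.3127, 0) (24.2257, 9.8767) (22.9205, 13.3217) (14.9666, 17) (0, 17)]  |A|=365.8976
7. ⊥bis P3·P6 via (34.925,12.38): [(0, 0) (19.3127, 0) (24.2257, 9.8767) (22.9205, 13.3217) (14.9666, 17) (0, 17)]  |A|=365.8976
8. canonical 6-gon: [(0, 0) (19.3127, 0) (24.2257, 9.8767) (22.9205, 13.3217) (14.9666, 17) (0, 17)]
9. shoelace: 365.8976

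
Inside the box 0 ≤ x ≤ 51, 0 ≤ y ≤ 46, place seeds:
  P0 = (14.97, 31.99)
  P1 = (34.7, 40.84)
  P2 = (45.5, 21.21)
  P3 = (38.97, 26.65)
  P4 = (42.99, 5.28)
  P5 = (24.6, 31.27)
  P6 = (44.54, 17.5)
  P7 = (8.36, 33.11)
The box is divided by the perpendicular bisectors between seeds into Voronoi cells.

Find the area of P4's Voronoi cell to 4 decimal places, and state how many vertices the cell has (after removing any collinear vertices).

Area of P4's cell: 404.4804 (6 vertices)

1. box [0,51]×[0,46]: [(0, 0) (51, 0) (51, 46) (0, 46)]
2. ⊥bis P4·P0 via (28.98,18.635): [(11.2162, 0) (51, 0) (51, 41.735)]  |A|=830.1874
3. ⊥bis P4·P1 via (38.845,23.06): [(31.5847, 21.3674) (11.2162, 0) (51, 0) (51, 25.8937)]  |A|=676.4052
4. ⊥bis P4·P2 via (44.245,13.245): [(26.5063, 16.04) (11.2162, 0) (51, 0) (51, 12.1807)]  |A|=468.2401
5. ⊥bis P4·P3 via (40.98,15.965): [(34.5996, 14.7648) (23.2567, 12.631) (11.2162, 0) (51, 0) (51, 12.1807)]  |A|=452.3731
6. ⊥bis P4·P5 via (33.795,18.275): [(34.5996, 14.7648) (26.7462, 13.2874) (17.9481, 7.0621) (11.2162, 0) (51, 0) (51, 12.1807)]  |A|=444.399
7. ⊥bis P4·P6 via (43.765,11.39): [(27.5757, 13.4435) (26.7462, 13.2874) (17.9481, 7.0621) (11.2162, 0) (51, 0) (51, 10.4723)]  |A|=404.4804
8. ⊥bis P4·P7 via (25.675,19.195): [(27.5757, 13.4435) (26.7462, 13.2874) (17.9481, 7.0621) (11.2162, 0) (51, 0) (51, 10.4723)]  |A|=404.4804
9. canonical 6-gon: [(27.5757, 13.4435) (26.7462, 13.2874) (17.9481, 7.0621) (11.2162, 0) (51, 0) (51, 10.4723)]
10. shoelace: 404.4804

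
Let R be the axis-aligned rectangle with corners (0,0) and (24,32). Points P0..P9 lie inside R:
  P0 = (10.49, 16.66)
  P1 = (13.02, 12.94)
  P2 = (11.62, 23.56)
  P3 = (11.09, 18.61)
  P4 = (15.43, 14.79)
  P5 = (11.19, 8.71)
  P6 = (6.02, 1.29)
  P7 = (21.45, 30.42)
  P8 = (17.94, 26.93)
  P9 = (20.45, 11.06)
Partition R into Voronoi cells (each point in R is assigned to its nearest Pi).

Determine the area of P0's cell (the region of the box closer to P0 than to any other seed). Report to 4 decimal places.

Area of P0's cell: 80.1964

1. box [0,24]×[0,32]: [(0, 0) (24, 0) (24, 32) (0, 32)]
2. ⊥bis P0·P1 via (11.755,14.8): [(0, 6.8053) (24, 23.1279) (24, 32) (0, 32)]  |A|=408.801
3. ⊥bis P0·P2 via (11.055,20.11): [(0, 21.9205) (0, 6.8053) (17.9115, 18.9871)]  |A|=135.3676
4. ⊥bis P0·P3 via (10.79,17.635): [(0, 20.955) (0, 6.8053) (14.3244, 16.5475)]  |A|=101.3429
5. ⊥bis P0·P4 via (12.96,15.725): [(13.3812, 16.8377) (0, 20.955) (0, 6.8053) (12.9062, 15.583)]  |A|=100.6822
6. ⊥bis P0·P5 via (10.84,12.685): [(13.3812, 16.8377) (0, 20.955) (0, 11.7305) (8.3188, 12.463) (12.9062, 15.583)]  |A|=80.1964
7. ⊥bis P0·P6 via (8.255,8.975): [(13.3812, 16.8377) (0, 20.955) (0, 11.7305) (8.3188, 12.463) (12.9062, 15.583)]  |A|=80.1964
8. ⊥bis P0·P7 via (15.97,23.54): [(13.3812, 16.8377) (0, 20.955) (0, 11.7305) (8.3188, 12.463) (12.9062, 15.583)]  |A|=80.1964
9. ⊥bis P0·P8 via (14.215,21.795): [(13.3812, 16.8377) (0, 20.955) (0, 11.7305) (8.3188, 12.463) (12.9062, 15.583)]  |A|=80.1964
10. ⊥bis P0·P9 via (15.47,13.86): [(13.3812, 16.8377) (0, 20.955) (0, 11.7305) (8.3188, 12.463) (12.9062, 15.583)]  |A|=80.1964
11. canonical 5-gon: [(13.3812, 16.8377) (0, 20.955) (0, 11.7305) (8.3188, 12.463) (12.9062, 15.583)]
12. shoelace: 80.1964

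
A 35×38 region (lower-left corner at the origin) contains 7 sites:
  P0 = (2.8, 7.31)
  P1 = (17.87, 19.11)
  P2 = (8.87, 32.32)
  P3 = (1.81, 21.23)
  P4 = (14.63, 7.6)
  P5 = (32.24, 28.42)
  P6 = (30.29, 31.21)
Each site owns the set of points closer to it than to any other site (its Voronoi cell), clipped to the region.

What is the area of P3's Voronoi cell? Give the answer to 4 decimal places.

Area of P3's cell: 122.6147

1. box [0,35]×[0,38]: [(0, 0) (35, 0) (35, 38) (0, 38)]
2. ⊥bis P3·P0 via (2.305,14.27): [(0, 14.1061) (35, 16.5953) (35, 38) (0, 38)]  |A|=792.7262
3. ⊥bis P3·P1 via (9.84,20.17): [(0, 14.1061) (9.1252, 14.7551) (12.1936, 38) (0, 38)]  |A|=250.7388
4. ⊥bis P3·P2 via (5.34,26.775): [(0, 30.1745) (0, 14.1061) (9.1252, 14.7551) (10.2955, 23.6203)]  |A|=122.7848
5. ⊥bis P3·P4 via (8.22,14.415): [(0, 30.1745) (0, 14.1061) (8.5371, 14.7132) (9.2023, 15.3389) (10.2955, 23.6203)]  |A|=122.6147
6. ⊥bis P3·P5 via (17.025,24.825): [(0, 30.1745) (0, 14.1061) (8.5371, 14.7132) (9.2023, 15.3389) (10.2955, 23.6203)]  |A|=122.6147
7. ⊥bis P3·P6 via (16.05,26.22): [(0, 30.1745) (0, 14.1061) (8.5371, 14.7132) (9.2023, 15.3389) (10.2955, 23.6203)]  |A|=122.6147
8. canonical 5-gon: [(0, 30.1745) (0, 14.1061) (8.5371, 14.7132) (9.2023, 15.3389) (10.2955, 23.6203)]
9. shoelace: 122.6147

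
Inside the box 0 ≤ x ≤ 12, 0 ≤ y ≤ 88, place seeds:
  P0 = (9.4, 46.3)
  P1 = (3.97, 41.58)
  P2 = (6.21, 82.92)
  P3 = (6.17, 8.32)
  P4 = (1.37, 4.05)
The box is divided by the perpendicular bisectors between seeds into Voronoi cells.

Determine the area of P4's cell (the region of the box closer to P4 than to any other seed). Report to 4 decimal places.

Area of P4's cell: 48.3211

1. box [0,12]×[0,88]: [(0, 0) (12, 0) (12, 88) (0, 88)]
2. ⊥bis P4·P0 via (5.385,25.175): [(0, 26.1985) (0, 0) (12, 0) (12, 23.9178)]  |A|=300.6974
3. ⊥bis P4·P1 via (2.67,22.815): [(0, 23) (0, 0) (12, 0) (12, 22.1686)]  |A|=271.0117
4. ⊥bis P4·P2 via (3.79,43.485): [(0, 23) (0, 0) (12, 0) (12, 22.1686)]  |A|=271.0117
5. ⊥bis P4·P3 via (3.77,6.185): [(0, 10.4229) (0, 0) (9.2721, 0)]  |A|=48.3211
6. canonical 3-gon: [(0, 10.4229) (0, 0) (9.2721, 0)]
7. shoelace: 48.3211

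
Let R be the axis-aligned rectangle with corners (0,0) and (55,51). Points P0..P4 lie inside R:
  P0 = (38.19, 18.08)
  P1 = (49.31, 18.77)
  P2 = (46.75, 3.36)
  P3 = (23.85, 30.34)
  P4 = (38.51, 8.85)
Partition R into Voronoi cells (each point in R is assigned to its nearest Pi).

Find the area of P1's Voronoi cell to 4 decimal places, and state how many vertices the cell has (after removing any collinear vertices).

Area of P1's cell: 435.7298 (6 vertices)

1. box [0,55]×[0,51]: [(0, 0) (55, 0) (55, 51) (0, 51)]
2. ⊥bis P1·P0 via (43.75,18.425): [(44.8933, 0) (55, 0) (55, 51) (41.7287, 51)]  |A|=596.1393
3. ⊥bis P1·P2 via (48.03,11.065): [(44.1669, 11.7068) (55, 9.9071) (55, 51) (41.7287, 51)]  |A|=483.3183
4. ⊥bis P1·P3 via (36.58,24.555): [(42.5539, 37.7008) (44.1669, 11.7068) (55, 9.9071) (55, 51) (48.5976, 51)]  |A|=437.6426
5. ⊥bis P1·P4 via (43.91,13.81): [(42.5539, 37.7008) (44.0455, 13.6625) (46.1435, 11.3784) (55, 9.9071) (55, 51) (48.5976, 51)]  |A|=435.7298
6. canonical 6-gon: [(42.5539, 37.7008) (44.0455, 13.6625) (46.1435, 11.3784) (55, 9.9071) (55, 51) (48.5976, 51)]
7. shoelace: 435.7298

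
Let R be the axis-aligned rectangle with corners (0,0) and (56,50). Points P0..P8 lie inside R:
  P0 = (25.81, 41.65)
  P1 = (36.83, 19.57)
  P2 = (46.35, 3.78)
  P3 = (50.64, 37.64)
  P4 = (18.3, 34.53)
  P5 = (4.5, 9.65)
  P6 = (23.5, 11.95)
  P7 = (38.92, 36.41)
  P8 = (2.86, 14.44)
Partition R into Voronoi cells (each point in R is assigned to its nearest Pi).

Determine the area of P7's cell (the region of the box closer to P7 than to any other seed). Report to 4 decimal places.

Area of P7's cell: 266.4374

1. box [0,56]×[0,50]: [(0, 0) (56, 0) (56, 50) (0, 50)]
2. ⊥bis P7·P0 via (32.365,39.03): [(16.7649, 0) (56, 0) (56, 50) (36.7497, 50)]  |A|=1462.136
3. ⊥bis P7·P1 via (37.875,27.99): [(28.4213, 29.1633) (56, 25.7405) (56, 50) (36.7497, 50)]  |A|=535.0791
4. ⊥bis P7·P2 via (42.635,20.095): [(28.4213, 29.1633) (56, 25.7405) (56, 50) (36.7497, 50)]  |A|=535.0791
5. ⊥bis P7·P3 via (44.78,37.025): [(28.4213, 29.1633) (45.8319, 27.0025) (43.4183, 50) (36.7497, 50)]  |A|=267.068
6. ⊥bis P7·P4 via (28.61,35.47): [(29.0432, 30.7191) (29.1937, 29.0674) (45.8319, 27.0025) (43.4183, 50) (36.7497, 50)]  |A|=266.4374
7. ⊥bis P7·P5 via (21.71,23.03): [(29.0432, 30.7191) (29.1937, 29.0674) (45.8319, 27.0025) (43.4183, 50) (36.7497, 50)]  |A|=266.4374
8. ⊥bis P7·P6 via (31.21,24.18): [(29.0432, 30.7191) (29.1937, 29.0674) (45.8319, 27.0025) (43.4183, 50) (36.7497, 50)]  |A|=266.4374
9. ⊥bis P7·P8 via (20.89,25.425): [(29.0432, 30.7191) (29.1937, 29.0674) (45.8319, 27.0025) (43.4183, 50) (36.7497, 50)]  |A|=266.4374
10. canonical 5-gon: [(29.0432, 30.7191) (29.1937, 29.0674) (45.8319, 27.0025) (43.4183, 50) (36.7497, 50)]
11. shoelace: 266.4374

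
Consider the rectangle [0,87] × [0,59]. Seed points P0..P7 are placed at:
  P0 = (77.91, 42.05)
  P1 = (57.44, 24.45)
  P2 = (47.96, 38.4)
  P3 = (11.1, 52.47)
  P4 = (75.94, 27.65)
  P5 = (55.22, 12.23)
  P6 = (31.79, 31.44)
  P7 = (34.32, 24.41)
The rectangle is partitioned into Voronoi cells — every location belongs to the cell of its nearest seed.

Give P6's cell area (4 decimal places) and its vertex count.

1. box [0,87]×[0,59]: [(0, 0) (87, 0) (87, 59) (0, 59)]
2. ⊥bis P6·P0 via (54.85,36.745): [(0, 0) (63.3033, 0) (49.7302, 59) (0, 59)]  |A|=3334.4869
3. ⊥bis P6·P1 via (44.615,27.945): [(0, 0) (36.9996, 0) (51.2626, 52.3387) (49.7302, 59) (0, 59)]  |A|=2646.1367
4. ⊥bis P6·P2 via (39.875,34.92): [(0, 0) (36.9996, 0) (43.9413, 25.4729) (29.5103, 59) (0, 59)]  |A|=2262.2094
5. ⊥bis P6·P3 via (21.445,41.955): [(0, 20.8567) (0, 0) (36.9996, 0) (43.9413, 25.4729) (32.265, 52.6001)]  |A|=1552.4306
6. ⊥bis P6·P4 via (53.865,29.545): [(0, 20.8567) (0, 0) (36.9996, 0) (43.9413, 25.4729) (32.265, 52.6001)]  |A|=1552.4306
7. ⊥bis P6·P5 via (43.505,21.835): [(0, 20.8567) (0, 0) (25.6027, 0) (42.6736, 20.821) (43.9413, 25.4729) (32.265, 52.6001)]  |A|=1433.784
8. ⊥bis P6·P7 via (33.055,27.925): [(0, 20.8567) (0, 16.029) (41.5672, 30.9884) (32.265, 52.6001)]  |A|=596.6303
9. canonical 4-gon: [(0, 20.8567) (0, 16.029) (41.5672, 30.9884) (32.265, 52.6001)]
10. shoelace: 596.6303

Area of P6's cell: 596.6303 (4 vertices)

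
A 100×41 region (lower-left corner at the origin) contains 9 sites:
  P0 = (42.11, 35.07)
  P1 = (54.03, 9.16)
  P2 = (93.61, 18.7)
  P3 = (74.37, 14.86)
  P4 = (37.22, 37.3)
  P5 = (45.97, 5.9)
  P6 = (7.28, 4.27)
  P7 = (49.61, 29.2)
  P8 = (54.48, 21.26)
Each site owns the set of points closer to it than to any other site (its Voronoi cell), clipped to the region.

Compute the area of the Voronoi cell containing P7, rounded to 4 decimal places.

1. box [0,100]×[0,41]: [(0, 0) (100, 0) (100, 41) (0, 41)]
2. ⊥bis P7·P0 via (45.86,32.135): [(20.709, 0) (100, 0) (100, 41) (52.7983, 41)]  |A|=2593.0994
3. ⊥bis P7·P1 via (51.82,19.18): [(32.3616, 14.8883) (100, 29.8065) (100, 41) (52.7983, 41)]  |A|=994.8131
4. ⊥bis P7·P2 via (71.61,23.95): [(32.3616, 14.8883) (71.5079, 23.5224) (75.6788, 41) (52.7983, 41)]  |A|=622.8115
5. ⊥bis P7·P3 via (61.99,22.03): [(32.3616, 14.8883) (61.587, 21.3342) (72.9767, 41) (52.7983, 41)]  |A|=514.1081
6. ⊥bis P7·P4 via (43.415,33.25): [(32.3616, 14.8883) (61.587, 21.3342) (72.9767, 41) (52.7983, 41)]  |A|=514.1081
7. ⊥bis P7·P5 via (47.79,17.55): [(35.8988, 19.4077) (45.823, 17.8573) (61.587, 21.3342) (72.9767, 41) (52.7983, 41)]  |A|=488.9402
8. ⊥bis P7·P6 via (28.445,16.735): [(35.8988, 19.4077) (45.823, 17.8573) (61.587, 21.3342) (72.9767, 41) (52.7983, 41)]  |A|=488.9402
9. ⊥bis P7·P8 via (52.045,25.23): [(35.8988, 19.4077) (41.2017, 18.5792) (70.3434, 36.4533) (72.9767, 41) (52.7983, 41)]  |A|=333.1733
10. canonical 5-gon: [(35.8988, 19.4077) (41.2017, 18.5792) (70.3434, 36.4533) (72.9767, 41) (52.7983, 41)]
11. shoelace: 333.1733

Area of P7's cell: 333.1733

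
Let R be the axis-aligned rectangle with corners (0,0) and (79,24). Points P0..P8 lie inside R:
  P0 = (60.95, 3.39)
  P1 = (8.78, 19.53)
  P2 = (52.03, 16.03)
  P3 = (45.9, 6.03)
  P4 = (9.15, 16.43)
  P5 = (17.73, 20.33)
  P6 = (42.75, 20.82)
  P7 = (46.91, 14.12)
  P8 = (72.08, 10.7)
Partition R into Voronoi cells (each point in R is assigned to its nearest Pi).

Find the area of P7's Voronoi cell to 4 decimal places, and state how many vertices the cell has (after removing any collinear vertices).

1. box [0,79]×[0,24]: [(0, 0) (79, 0) (79, 24) (0, 24)]
2. ⊥bis P7·P0 via (53.93,8.755): [(0, 0) (47.239, 0) (65.5809, 24) (0, 24)]  |A|=1353.8394
3. ⊥bis P7·P1 via (27.845,16.825): [(25.4578, 0) (47.239, 0) (65.5809, 24) (28.863, 24)]  |A|=701.9895
4. ⊥bis P7·P2 via (49.47,15.075): [(25.4578, 0) (47.239, 0) (52.5173, 6.9064) (46.1406, 24) (28.863, 24)]  |A|=535.8371
5. ⊥bis P7·P3 via (46.405,10.075): [(27.227, 12.4693) (51.5761, 9.4294) (46.1406, 24) (28.863, 24)]  |A|=268.7397
6. ⊥bis P7·P4 via (28.03,15.275): [(28.3369, 20.2921) (27.8536, 12.3911) (51.5761, 9.4294) (46.1406, 24) (28.863, 24)]  |A|=266.2455
7. ⊥bis P7·P5 via (32.32,17.225): [(31.2023, 11.973) (51.5761, 9.4294) (46.1406, 24) (33.7618, 24)]  |A|=215.9557
8. ⊥bis P7·P6 via (44.83,17.47): [(35.1774, 11.4767) (51.5761, 9.4294) (47.872, 19.3587)]  |A|=77.6223
9. ⊥bis P7·P8 via (59.495,12.41): [(35.1774, 11.4767) (51.5761, 9.4294) (47.872, 19.3587)]  |A|=77.6223
10. canonical 3-gon: [(35.1774, 11.4767) (51.5761, 9.4294) (47.872, 19.3587)]
11. shoelace: 77.6223

Area of P7's cell: 77.6223 (3 vertices)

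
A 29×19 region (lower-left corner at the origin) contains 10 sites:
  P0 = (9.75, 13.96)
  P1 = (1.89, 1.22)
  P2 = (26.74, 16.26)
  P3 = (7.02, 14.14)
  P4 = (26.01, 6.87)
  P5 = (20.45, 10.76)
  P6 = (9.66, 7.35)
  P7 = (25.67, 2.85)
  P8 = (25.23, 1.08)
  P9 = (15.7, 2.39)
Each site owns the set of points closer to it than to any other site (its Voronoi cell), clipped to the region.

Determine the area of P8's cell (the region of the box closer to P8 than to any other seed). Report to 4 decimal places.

Area of P8's cell: 18.3570

1. box [0,29]×[0,19]: [(0, 0) (29, 0) (29, 19) (0, 19)]
2. ⊥bis P8·P0 via (17.49,7.52): [(11.233, 0) (29, 0) (29, 19) (27.0418, 19)]  |A|=187.3886
3. ⊥bis P8·P1 via (13.56,1.15): [(13.5699, 2.8086) (13.5531, 0) (29, 0) (29, 19) (27.0418, 19)]  |A|=184.1305
4. ⊥bis P8·P2 via (25.985,8.67): [(19.0231, 9.3625) (13.5699, 2.8086) (13.5531, 0) (29, 0) (29, 8.3701)]  |A|=121.6676
5. ⊥bis P8·P3 via (16.125,7.61): [(19.0231, 9.3625) (13.5699, 2.8086) (13.5531, 0) (29, 0) (29, 8.3701)]  |A|=121.6676
6. ⊥bis P8·P4 via (25.62,3.975): [(15.6571, 5.3171) (13.5699, 2.8086) (13.5531, 0) (29, 0) (29, 3.5197)]  |A|=67.4579
7. ⊥bis P8·P5 via (22.84,5.92): [(20.3413, 4.6861) (13.5611, 1.3381) (13.5531, 0) (29, 0) (29, 3.5197)]  |A|=55.9537
8. ⊥bis P8·P6 via (17.445,4.215): [(20.3413, 4.6861) (16.9629, 3.0179) (15.7476, 0) (29, 0) (29, 3.5197)]  |A|=50.3731
9. ⊥bis P8·P7 via (25.45,1.965): [(18.3866, 3.7209) (16.9629, 3.0179) (15.7476, 0) (29, 0) (29, 1.0825)]  |A|=32.1209
10. ⊥bis P8·P9 via (20.465,1.735): [(20.6603, 3.1557) (20.2265, 0) (29, 0) (29, 1.0825)]  |A|=18.357
11. canonical 4-gon: [(20.6603, 3.1557) (20.2265, 0) (29, 0) (29, 1.0825)]
12. shoelace: 18.357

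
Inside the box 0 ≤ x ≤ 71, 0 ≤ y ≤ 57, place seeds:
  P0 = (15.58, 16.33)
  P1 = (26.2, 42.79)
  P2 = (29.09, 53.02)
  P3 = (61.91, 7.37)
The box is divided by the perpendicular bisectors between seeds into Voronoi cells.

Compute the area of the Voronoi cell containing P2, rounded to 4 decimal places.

Area of P2's cell: 720.5857

1. box [0,71]×[0,57]: [(0, 0) (71, 0) (71, 57) (0, 57)]
2. ⊥bis P2·P0 via (22.335,34.675): [(0, 42.8992) (71, 16.7556) (71, 57) (0, 57)]  |A|=1929.256
3. ⊥bis P2·P1 via (27.645,47.905): [(0, 55.7148) (71, 35.6571) (71, 57) (0, 57)]  |A|=803.298
4. ⊥bis P2·P3 via (45.5,30.195): [(0, 55.7148) (58.1476, 39.288) (71, 48.5282) (71, 57) (0, 57)]  |A|=720.5857
5. canonical 5-gon: [(0, 55.7148) (58.1476, 39.288) (71, 48.5282) (71, 57) (0, 57)]
6. shoelace: 720.5857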